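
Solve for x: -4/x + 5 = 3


Subtract 5 from both sides: -4/x = -2
Multiply both sides by x: -4 = -2 * x
Divide by -2: x = 2

x = 2


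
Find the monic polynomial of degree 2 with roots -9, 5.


A monic polynomial with roots -9, 5 is:
p(x) = (x + 9)(x - 5)
After multiplying by (x + 9): x + 9
After multiplying by (x - 5): x^2 + 4x - 45

x^2 + 4x - 45


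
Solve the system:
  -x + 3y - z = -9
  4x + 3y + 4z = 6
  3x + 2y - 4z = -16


Using Cramer's rule. Expand each determinant along the first row.
D  = (-1)*[3*(-4) - 4*2] - 3*[4*(-4) - 4*3] + (-1)*[4*2 - 3*3]
  = (-1)*(-20) - 3*(-28) + (-1)*(-1) = 105
Dx = (-9)*[3*(-4) - 4*2] - 3*[6*(-4) - 4*(-16)] + (-1)*[6*2 - 3*(-16)]
  = (-9)*(-20) - 3*(40) + (-1)*(60) = 0
Dy = (-1)*[6*(-4) - 4*(-16)] - (-9)*[4*(-4) - 4*3] + (-1)*[4*(-16) - 6*3]
  = (-1)*(40) - (-9)*(-28) + (-1)*(-82) = -210
Dz = (-1)*[3*(-16) - 6*2] - 3*[4*(-16) - 6*3] + (-9)*[4*2 - 3*3]
  = (-1)*(-60) - 3*(-82) + (-9)*(-1) = 315
x = Dx/D = 0/105 = 0, y = Dy/D = -210/105 = -2, z = Dz/D = 315/105 = 3
Check eq1: (-1)(0) + (3)(-2) + (-1)(3) = -9 = -9 ✓
Check eq2: (4)(0) + (3)(-2) + (4)(3) = 6 = 6 ✓
Check eq3: (3)(0) + (2)(-2) + (-4)(3) = -16 = -16 ✓

x = 0, y = -2, z = 3


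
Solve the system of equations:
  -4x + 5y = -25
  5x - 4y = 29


Using Cramer's rule:
Determinant D = (-4)(-4) - (5)(5) = 16 - 25 = -9
Dx = (-25)(-4) - (29)(5) = 100 - 145 = -45
Dy = (-4)(29) - (5)(-25) = -116 + 125 = 9
x = Dx/D = -45/-9 = 5
y = Dy/D = 9/-9 = -1

x = 5, y = -1


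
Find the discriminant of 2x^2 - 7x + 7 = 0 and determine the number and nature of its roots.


For ax^2 + bx + c = 0, discriminant D = b^2 - 4ac
Here a = 2, b = -7, c = 7
D = (-7)^2 - 4(2)(7) = 49 - 56 = -7

D = -7 < 0
The equation has no real roots (2 complex conjugate roots).

Discriminant = -7, no real roots (2 complex conjugate roots)


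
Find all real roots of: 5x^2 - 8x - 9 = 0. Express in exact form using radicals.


Using the quadratic formula: x = (-b ± sqrt(b^2 - 4ac)) / (2a)
Here a = 5, b = -8, c = -9
Discriminant = b^2 - 4ac = (-8)^2 - 4(5)(-9) = 64 + 180 = 244
Since discriminant = 244 > 0, there are two real roots.
x = (8 ± 2*sqrt(61)) / 10
Simplifying: x = (4 ± sqrt(61)) / 5
Numerically: x ≈ 2.3620 or x ≈ -0.7620

x = (4 + sqrt(61)) / 5 or x = (4 - sqrt(61)) / 5


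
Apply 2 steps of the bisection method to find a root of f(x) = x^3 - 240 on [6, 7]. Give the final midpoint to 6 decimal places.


f(x) = x^3 - 240
f(6) = -24 < 0
f(7) = 103 > 0

Step 1: midpoint = (6.000000 + 7.000000)/2 = 6.500000
  f(6.500000) = 34.625000
  f(mid) > 0, so root is in [6.000000, 6.500000]

Step 2: midpoint = (6.000000 + 6.500000)/2 = 6.250000
  f(6.250000) = 4.140625
  f(mid) > 0, so root is in [6.000000, 6.250000]

midpoint = 6.250000


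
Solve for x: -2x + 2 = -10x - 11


Starting with: -2x + 2 = -10x - 11
Move all x terms to left: (-2 + 10)x = -11 - 2
Simplify: 8x = -13
Divide both sides by 8: x = -13/8

x = -13/8


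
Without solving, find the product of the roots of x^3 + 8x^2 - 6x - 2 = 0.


By Vieta's formulas for x^3 + bx^2 + cx + d = 0:
  r1 + r2 + r3 = -b/a = -8
  r1*r2 + r1*r3 + r2*r3 = c/a = -6
  r1*r2*r3 = -d/a = 2


Product = 2


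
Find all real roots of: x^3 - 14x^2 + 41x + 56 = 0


Let p(x) = x^3 - 14x^2 + 41x + 56. By the rational root theorem (leading coefficient 1), any rational root is an integer divisor of 56: try ±1, ±2, ... in turn.
Test x = 1: value = 84 ≠ 0.
Test x = -1: value = 0 ✓, so (x + 1) is a factor.
Synthetic division by (x + 1): bring down 1; 1(-1) - 14 = -15; (-15)(-1) + 41 = 56; 56(-1) + 56 = 0 → quotient x^2 - 15x + 56, remainder 0.
Solve the quadratic x^2 - 15x + 56 = 0: discriminant = (-15)^2 - 4(1)(56) = 225 - 224 = 1.
sqrt(1) = 1, so x = (15 ± 1)/2: x = 8 or x = 7.

x = -1, x = 7, x = 8


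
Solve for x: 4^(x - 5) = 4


Express both sides with the same base.
4 = 4^1
Since the bases match, equate exponents: x - 5 = 1
So x = 1 - (-5) = 6

x = 6


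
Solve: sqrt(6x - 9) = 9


Square both sides: 6x - 9 = 9^2 = 81
6x = 81 + 9 = 90
x = 15
Check: sqrt(6*15 - 9) = sqrt(81) = 9 ✓

x = 15


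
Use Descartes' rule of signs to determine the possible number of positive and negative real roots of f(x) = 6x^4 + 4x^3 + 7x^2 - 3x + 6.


Descartes' rule of signs:

For positive roots, count sign changes in f(x) = 6x^4 + 4x^3 + 7x^2 - 3x + 6:
Signs of coefficients: +, +, +, -, +
Number of sign changes: 2
Possible positive real roots: 2, 0

For negative roots, examine f(-x) = 6x^4 - 4x^3 + 7x^2 + 3x + 6:
Signs of coefficients: +, -, +, +, +
Number of sign changes: 2
Possible negative real roots: 2, 0

Positive roots: 2 or 0; Negative roots: 2 or 0


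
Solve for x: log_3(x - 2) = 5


Convert to exponential form: x - 2 = 3^5 = 243
x = 243 + 2 = 245
Check: log_3(245 - 2) = log_3(243) = log_3(243) = 5 ✓

x = 245


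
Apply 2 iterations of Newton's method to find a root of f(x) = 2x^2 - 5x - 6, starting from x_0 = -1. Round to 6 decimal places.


Newton's method: x_(n+1) = x_n - f(x_n)/f'(x_n)
f(x) = 2x^2 - 5x - 6
f'(x) = 4x - 5

Iteration 1:
  f(-1.000000) = 1.000000
  f'(-1.000000) = -9.000000
  x_1 = -1.000000 - (1.000000)/(-9.000000) = -0.888889

Iteration 2:
  f(-0.888889) = 0.024691
  f'(-0.888889) = -8.555556
  x_2 = -0.888889 - (0.024691)/(-8.555556) = -0.886003

x_2 = -0.886003


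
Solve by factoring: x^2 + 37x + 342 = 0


We need two numbers that multiply to 342 and add to 37.
Those numbers are 19 and 18 (since 19 * 18 = 342 and 19 + 18 = 37).
So x^2 + 37x + 342 = (x + 19)(x + 18) = 0
Setting each factor to zero: x = -19 or x = -18

x = -19, x = -18


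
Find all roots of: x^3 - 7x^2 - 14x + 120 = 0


Let p(x) = x^3 - 7x^2 - 14x + 120. By the rational root theorem (leading coefficient 1), any rational root is an integer divisor of 120: try ±1, ±2, ... in turn.
Test x = 1: value = 100 ≠ 0.
Test x = -1: value = 126 ≠ 0.
Test x = 2: value = 72 ≠ 0.
Test x = -2: value = 112 ≠ 0.
Test x = 3: value = 42 ≠ 0.
Test x = -3: value = 72 ≠ 0.
Test x = 4: value = 16 ≠ 0.
Test x = -4: value = 0 ✓, so (x + 4) is a factor.
Synthetic division by (x + 4): bring down 1; 1(-4) - 7 = -11; (-11)(-4) - 14 = 30; 30(-4) + 120 = 0 → quotient x^2 - 11x + 30, remainder 0.
Solve the quadratic x^2 - 11x + 30 = 0: discriminant = (-11)^2 - 4(1)(30) = 121 - 120 = 1.
sqrt(1) = 1, so x = (11 ± 1)/2: x = 6 or x = 5.
Collecting all roots found:

x = -4, x = 5, x = 6


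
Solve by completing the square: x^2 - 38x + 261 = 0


Start: x^2 - 38x + 261 = 0
Move constant: x^2 - 38x = -261
Half of -38 is -19, squared is 361
Add 361 to both sides: x^2 - 38x + 361 = 100
(x - 19)^2 = 100
x - 19 = ±10
x = 19 + 10 = 29 or x = 19 - 10 = 9

x = 9, x = 29


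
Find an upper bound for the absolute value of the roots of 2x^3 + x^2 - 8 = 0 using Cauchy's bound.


Cauchy's bound: all roots r satisfy |r| <= 1 + max(|a_i/a_n|) for i = 0,...,n-1
where a_n is the leading coefficient.

Coefficients: [2, 1, 0, -8]
Leading coefficient a_n = 2
Ratios |a_i/a_n|: 1/2, 0, 4
Maximum ratio: 4
Cauchy's bound: |r| <= 1 + 4 = 5

Upper bound = 5


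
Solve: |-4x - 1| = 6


An absolute value equation |expr| = 6 gives two cases:
Case 1: -4x - 1 = 6
  -4x = 7, so x = -7/4
Case 2: -4x - 1 = -6
  -4x = -5, so x = 5/4

x = -7/4, x = 5/4


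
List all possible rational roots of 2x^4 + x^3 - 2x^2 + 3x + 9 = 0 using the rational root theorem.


Rational root theorem: possible roots are ±p/q where:
  p divides the constant term (9): p ∈ {1, 3, 9}
  q divides the leading coefficient (2): q ∈ {1, 2}

All possible rational roots: -9, -9/2, -3, -3/2, -1, -1/2, 1/2, 1, 3/2, 3, 9/2, 9

-9, -9/2, -3, -3/2, -1, -1/2, 1/2, 1, 3/2, 3, 9/2, 9


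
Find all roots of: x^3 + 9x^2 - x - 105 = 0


Let p(x) = x^3 + 9x^2 - x - 105. By the rational root theorem (leading coefficient 1), any rational root is an integer divisor of 105: try ±1, ±2, ... in turn.
Test x = 1: value = -96 ≠ 0.
Test x = -1: value = -96 ≠ 0.
Test x = 3: value = 0 ✓, so (x - 3) is a factor.
Synthetic division by (x - 3): bring down 1; 1(3) + 9 = 12; 12(3) - 1 = 35; 35(3) - 105 = 0 → quotient x^2 + 12x + 35, remainder 0.
Solve the quadratic x^2 + 12x + 35 = 0: discriminant = 12^2 - 4(1)(35) = 144 - 140 = 4.
sqrt(4) = 2, so x = (-12 ± 2)/2: x = -5 or x = -7.
Collecting all roots found:

x = -7, x = -5, x = 3


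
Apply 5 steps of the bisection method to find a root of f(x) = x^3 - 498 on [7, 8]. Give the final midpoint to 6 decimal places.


f(x) = x^3 - 498
f(7) = -155 < 0
f(8) = 14 > 0

Step 1: midpoint = (7.000000 + 8.000000)/2 = 7.500000
  f(7.500000) = -76.125000
  f(mid) < 0, so root is in [7.500000, 8.000000]

Step 2: midpoint = (7.500000 + 8.000000)/2 = 7.750000
  f(7.750000) = -32.515625
  f(mid) < 0, so root is in [7.750000, 8.000000]

Step 3: midpoint = (7.750000 + 8.000000)/2 = 7.875000
  f(7.875000) = -9.626953
  f(mid) < 0, so root is in [7.875000, 8.000000]

Step 4: midpoint = (7.875000 + 8.000000)/2 = 7.937500
  f(7.937500) = 2.093506
  f(mid) > 0, so root is in [7.875000, 7.937500]

Step 5: midpoint = (7.875000 + 7.937500)/2 = 7.906250
  f(7.906250) = -3.789886
  f(mid) < 0, so root is in [7.906250, 7.937500]

midpoint = 7.906250


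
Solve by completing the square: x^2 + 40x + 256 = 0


Start: x^2 + 40x + 256 = 0
Move constant: x^2 + 40x = -256
Half of 40 is 20, squared is 400
Add 400 to both sides: x^2 + 40x + 400 = 144
(x + 20)^2 = 144
x + 20 = ±12
x = -20 + 12 = -8 or x = -20 - 12 = -32

x = -32, x = -8


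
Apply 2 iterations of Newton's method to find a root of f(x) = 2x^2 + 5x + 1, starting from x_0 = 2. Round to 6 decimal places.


Newton's method: x_(n+1) = x_n - f(x_n)/f'(x_n)
f(x) = 2x^2 + 5x + 1
f'(x) = 4x + 5

Iteration 1:
  f(2.000000) = 19.000000
  f'(2.000000) = 13.000000
  x_1 = 2.000000 - (19.000000)/(13.000000) = 0.538462

Iteration 2:
  f(0.538462) = 4.272189
  f'(0.538462) = 7.153846
  x_2 = 0.538462 - (4.272189)/(7.153846) = -0.058726

x_2 = -0.058726


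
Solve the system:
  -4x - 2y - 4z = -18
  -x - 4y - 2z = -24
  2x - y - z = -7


Using Cramer's rule. Expand each determinant along the first row.
D  = (-4)*[(-4)*(-1) - (-2)*(-1)] - (-2)*[(-1)*(-1) - (-2)*2] + (-4)*[(-1)*(-1) - (-4)*2]
  = (-4)*(2) - (-2)*(5) + (-4)*(9) = -34
Dx = (-18)*[(-4)*(-1) - (-2)*(-1)] - (-2)*[(-24)*(-1) - (-2)*(-7)] + (-4)*[(-24)*(-1) - (-4)*(-7)]
  = (-18)*(2) - (-2)*(10) + (-4)*(-4) = 0
Dy = (-4)*[(-24)*(-1) - (-2)*(-7)] - (-18)*[(-1)*(-1) - (-2)*2] + (-4)*[(-1)*(-7) - (-24)*2]
  = (-4)*(10) - (-18)*(5) + (-4)*(55) = -170
Dz = (-4)*[(-4)*(-7) - (-24)*(-1)] - (-2)*[(-1)*(-7) - (-24)*2] + (-18)*[(-1)*(-1) - (-4)*2]
  = (-4)*(4) - (-2)*(55) + (-18)*(9) = -68
x = Dx/D = 0/-34 = 0, y = Dy/D = -170/-34 = 5, z = Dz/D = -68/-34 = 2
Check eq1: (-4)(0) + (-2)(5) + (-4)(2) = -18 = -18 ✓
Check eq2: (-1)(0) + (-4)(5) + (-2)(2) = -24 = -24 ✓
Check eq3: (2)(0) + (-1)(5) + (-1)(2) = -7 = -7 ✓

x = 0, y = 5, z = 2


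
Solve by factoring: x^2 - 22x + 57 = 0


We need two numbers that multiply to 57 and add to -22.
Those numbers are -19 and -3 (since (-19) * (-3) = 57 and (-19) + (-3) = -22).
So x^2 - 22x + 57 = (x - 19)(x - 3) = 0
Setting each factor to zero: x = 19 or x = 3

x = 3, x = 19


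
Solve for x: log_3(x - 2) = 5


Convert to exponential form: x - 2 = 3^5 = 243
x = 243 + 2 = 245
Check: log_3(245 - 2) = log_3(243) = log_3(243) = 5 ✓

x = 245


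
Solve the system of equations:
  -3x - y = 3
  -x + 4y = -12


Using Cramer's rule:
Determinant D = (-3)(4) - (-1)(-1) = -12 - 1 = -13
Dx = (3)(4) - (-12)(-1) = 12 - 12 = 0
Dy = (-3)(-12) - (-1)(3) = 36 + 3 = 39
x = Dx/D = 0/-13 = 0
y = Dy/D = 39/-13 = -3

x = 0, y = -3


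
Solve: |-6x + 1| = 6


An absolute value equation |expr| = 6 gives two cases:
Case 1: -6x + 1 = 6
  -6x = 5, so x = -5/6
Case 2: -6x + 1 = -6
  -6x = -7, so x = 7/6

x = -5/6, x = 7/6


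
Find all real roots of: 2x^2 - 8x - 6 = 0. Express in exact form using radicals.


Using the quadratic formula: x = (-b ± sqrt(b^2 - 4ac)) / (2a)
Here a = 2, b = -8, c = -6
Discriminant = b^2 - 4ac = (-8)^2 - 4(2)(-6) = 64 + 48 = 112
Since discriminant = 112 > 0, there are two real roots.
x = (8 ± 4*sqrt(7)) / 4
Simplifying: x = 2 ± sqrt(7)
Numerically: x ≈ 4.6458 or x ≈ -0.6458

x = 2 + sqrt(7) or x = 2 - sqrt(7)


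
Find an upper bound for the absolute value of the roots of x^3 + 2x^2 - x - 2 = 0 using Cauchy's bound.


Cauchy's bound: all roots r satisfy |r| <= 1 + max(|a_i/a_n|) for i = 0,...,n-1
where a_n is the leading coefficient.

Coefficients: [1, 2, -1, -2]
Leading coefficient a_n = 1
Ratios |a_i/a_n|: 2, 1, 2
Maximum ratio: 2
Cauchy's bound: |r| <= 1 + 2 = 3

Upper bound = 3


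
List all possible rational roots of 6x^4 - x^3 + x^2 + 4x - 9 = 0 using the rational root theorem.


Rational root theorem: possible roots are ±p/q where:
  p divides the constant term (-9): p ∈ {1, 3, 9}
  q divides the leading coefficient (6): q ∈ {1, 2, 3, 6}

All possible rational roots: -9, -9/2, -3, -3/2, -1, -1/2, -1/3, -1/6, 1/6, 1/3, 1/2, 1, 3/2, 3, 9/2, 9

-9, -9/2, -3, -3/2, -1, -1/2, -1/3, -1/6, 1/6, 1/3, 1/2, 1, 3/2, 3, 9/2, 9


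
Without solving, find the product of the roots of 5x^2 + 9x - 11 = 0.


By Vieta's formulas for ax^2 + bx + c = 0:
  Sum of roots = -b/a
  Product of roots = c/a

Here a = 5, b = 9, c = -11
Sum = -(9)/5 = -9/5
Product = -11/5 = -11/5

Product = -11/5


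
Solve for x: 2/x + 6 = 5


Subtract 6 from both sides: 2/x = -1
Multiply both sides by x: 2 = -1 * x
Divide by -1: x = -2

x = -2


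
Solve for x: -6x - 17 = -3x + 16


Starting with: -6x - 17 = -3x + 16
Move all x terms to left: (-6 + 3)x = 16 + 17
Simplify: -3x = 33
Divide both sides by -3: x = -11

x = -11


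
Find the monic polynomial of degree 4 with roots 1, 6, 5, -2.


A monic polynomial with roots 1, 6, 5, -2 is:
p(x) = (x - 1)(x - 6)(x - 5)(x + 2)
After multiplying by (x - 1): x - 1
After multiplying by (x - 6): x^2 - 7x + 6
After multiplying by (x - 5): x^3 - 12x^2 + 41x - 30
After multiplying by (x + 2): x^4 - 10x^3 + 17x^2 + 52x - 60

x^4 - 10x^3 + 17x^2 + 52x - 60


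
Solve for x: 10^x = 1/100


Express both sides with the same base.
1/100 = 10^(-2)
Since the bases match: x = -2

x = -2


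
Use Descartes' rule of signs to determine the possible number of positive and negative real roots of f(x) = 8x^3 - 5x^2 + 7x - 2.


Descartes' rule of signs:

For positive roots, count sign changes in f(x) = 8x^3 - 5x^2 + 7x - 2:
Signs of coefficients: +, -, +, -
Number of sign changes: 3
Possible positive real roots: 3, 1

For negative roots, examine f(-x) = -8x^3 - 5x^2 - 7x - 2:
Signs of coefficients: -, -, -, -
Number of sign changes: 0
Possible negative real roots: 0

Positive roots: 3 or 1; Negative roots: 0


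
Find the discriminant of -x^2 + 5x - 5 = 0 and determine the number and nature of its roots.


For ax^2 + bx + c = 0, discriminant D = b^2 - 4ac
Here a = -1, b = 5, c = -5
D = (5)^2 - 4(-1)(-5) = 25 - 20 = 5

D = 5 > 0 but not a perfect square
The equation has 2 distinct real irrational roots.

Discriminant = 5, 2 distinct real irrational roots


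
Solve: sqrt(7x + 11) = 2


Square both sides: 7x + 11 = 2^2 = 4
7x = 4 - 11 = -7
x = -1
Check: sqrt(7*(-1) + 11) = sqrt(4) = 2 ✓

x = -1


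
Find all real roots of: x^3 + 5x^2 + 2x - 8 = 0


Let p(x) = x^3 + 5x^2 + 2x - 8. By the rational root theorem (leading coefficient 1), any rational root is an integer divisor of 8: try ±1, ±2, ... in turn.
Test x = 1: value = 0 ✓, so (x - 1) is a factor.
Synthetic division by (x - 1): bring down 1; 1(1) + 5 = 6; 6(1) + 2 = 8; 8(1) - 8 = 0 → quotient x^2 + 6x + 8, remainder 0.
Solve the quadratic x^2 + 6x + 8 = 0: discriminant = 6^2 - 4(1)(8) = 36 - 32 = 4.
sqrt(4) = 2, so x = (-6 ± 2)/2: x = -2 or x = -4.

x = -4, x = -2, x = 1


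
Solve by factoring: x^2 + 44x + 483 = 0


We need two numbers that multiply to 483 and add to 44.
Those numbers are 21 and 23 (since 21 * 23 = 483 and 21 + 23 = 44).
So x^2 + 44x + 483 = (x + 21)(x + 23) = 0
Setting each factor to zero: x = -21 or x = -23

x = -23, x = -21


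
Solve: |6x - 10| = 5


An absolute value equation |expr| = 5 gives two cases:
Case 1: 6x - 10 = 5
  6x = 15, so x = 5/2
Case 2: 6x - 10 = -5
  6x = 5, so x = 5/6

x = 5/6, x = 5/2


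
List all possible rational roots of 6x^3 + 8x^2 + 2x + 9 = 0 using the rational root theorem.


Rational root theorem: possible roots are ±p/q where:
  p divides the constant term (9): p ∈ {1, 3, 9}
  q divides the leading coefficient (6): q ∈ {1, 2, 3, 6}

All possible rational roots: -9, -9/2, -3, -3/2, -1, -1/2, -1/3, -1/6, 1/6, 1/3, 1/2, 1, 3/2, 3, 9/2, 9

-9, -9/2, -3, -3/2, -1, -1/2, -1/3, -1/6, 1/6, 1/3, 1/2, 1, 3/2, 3, 9/2, 9


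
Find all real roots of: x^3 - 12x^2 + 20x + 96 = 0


Let p(x) = x^3 - 12x^2 + 20x + 96. By the rational root theorem (leading coefficient 1), any rational root is an integer divisor of 96: try ±1, ±2, ... in turn.
Test x = 1: value = 105 ≠ 0.
Test x = -1: value = 63 ≠ 0.
Test x = 2: value = 96 ≠ 0.
Test x = -2: value = 0 ✓, so (x + 2) is a factor.
Synthetic division by (x + 2): bring down 1; 1(-2) - 12 = -14; (-14)(-2) + 20 = 48; 48(-2) + 96 = 0 → quotient x^2 - 14x + 48, remainder 0.
Solve the quadratic x^2 - 14x + 48 = 0: discriminant = (-14)^2 - 4(1)(48) = 196 - 192 = 4.
sqrt(4) = 2, so x = (14 ± 2)/2: x = 8 or x = 6.

x = -2, x = 6, x = 8


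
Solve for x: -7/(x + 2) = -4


Multiply both sides by (x + 2): -7 = -4(x + 2)
Distribute: -7 = -4x - 8
-4x = -7 + 8 = 1
x = -1/4

x = -1/4


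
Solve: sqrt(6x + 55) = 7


Square both sides: 6x + 55 = 7^2 = 49
6x = 49 - 55 = -6
x = -1
Check: sqrt(6*(-1) + 55) = sqrt(49) = 7 ✓

x = -1


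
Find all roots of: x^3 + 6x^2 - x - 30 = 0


Let p(x) = x^3 + 6x^2 - x - 30. By the rational root theorem (leading coefficient 1), any rational root is an integer divisor of 30: try ±1, ±2, ... in turn.
Test x = 1: value = -24 ≠ 0.
Test x = -1: value = -24 ≠ 0.
Test x = 2: value = 0 ✓, so (x - 2) is a factor.
Synthetic division by (x - 2): bring down 1; 1(2) + 6 = 8; 8(2) - 1 = 15; 15(2) - 30 = 0 → quotient x^2 + 8x + 15, remainder 0.
Solve the quadratic x^2 + 8x + 15 = 0: discriminant = 8^2 - 4(1)(15) = 64 - 60 = 4.
sqrt(4) = 2, so x = (-8 ± 2)/2: x = -3 or x = -5.
Collecting all roots found:

x = -5, x = -3, x = 2


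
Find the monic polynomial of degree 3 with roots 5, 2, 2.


A monic polynomial with roots 5, 2, 2 is:
p(x) = (x - 5)(x - 2)(x - 2)
After multiplying by (x - 5): x - 5
After multiplying by (x - 2): x^2 - 7x + 10
After multiplying by (x - 2): x^3 - 9x^2 + 24x - 20

x^3 - 9x^2 + 24x - 20


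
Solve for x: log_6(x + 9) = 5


Convert to exponential form: x + 9 = 6^5 = 7776
x = 7776 - 9 = 7767
Check: log_6(7767 + 9) = log_6(7776) = log_6(7776) = 5 ✓

x = 7767


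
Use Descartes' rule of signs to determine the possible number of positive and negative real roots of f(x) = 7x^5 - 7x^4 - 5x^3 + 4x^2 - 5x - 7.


Descartes' rule of signs:

For positive roots, count sign changes in f(x) = 7x^5 - 7x^4 - 5x^3 + 4x^2 - 5x - 7:
Signs of coefficients: +, -, -, +, -, -
Number of sign changes: 3
Possible positive real roots: 3, 1

For negative roots, examine f(-x) = -7x^5 - 7x^4 + 5x^3 + 4x^2 + 5x - 7:
Signs of coefficients: -, -, +, +, +, -
Number of sign changes: 2
Possible negative real roots: 2, 0

Positive roots: 3 or 1; Negative roots: 2 or 0


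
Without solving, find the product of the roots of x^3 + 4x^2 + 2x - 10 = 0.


By Vieta's formulas for x^3 + bx^2 + cx + d = 0:
  r1 + r2 + r3 = -b/a = -4
  r1*r2 + r1*r3 + r2*r3 = c/a = 2
  r1*r2*r3 = -d/a = 10


Product = 10


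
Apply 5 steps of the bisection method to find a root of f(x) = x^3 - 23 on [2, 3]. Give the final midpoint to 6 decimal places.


f(x) = x^3 - 23
f(2) = -15 < 0
f(3) = 4 > 0

Step 1: midpoint = (2.000000 + 3.000000)/2 = 2.500000
  f(2.500000) = -7.375000
  f(mid) < 0, so root is in [2.500000, 3.000000]

Step 2: midpoint = (2.500000 + 3.000000)/2 = 2.750000
  f(2.750000) = -2.203125
  f(mid) < 0, so root is in [2.750000, 3.000000]

Step 3: midpoint = (2.750000 + 3.000000)/2 = 2.875000
  f(2.875000) = 0.763672
  f(mid) > 0, so root is in [2.750000, 2.875000]

Step 4: midpoint = (2.750000 + 2.875000)/2 = 2.812500
  f(2.812500) = -0.752686
  f(mid) < 0, so root is in [2.812500, 2.875000]

Step 5: midpoint = (2.812500 + 2.875000)/2 = 2.843750
  f(2.843750) = -0.002838
  f(mid) < 0, so root is in [2.843750, 2.875000]

midpoint = 2.843750


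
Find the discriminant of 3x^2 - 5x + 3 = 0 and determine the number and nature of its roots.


For ax^2 + bx + c = 0, discriminant D = b^2 - 4ac
Here a = 3, b = -5, c = 3
D = (-5)^2 - 4(3)(3) = 25 - 36 = -11

D = -11 < 0
The equation has no real roots (2 complex conjugate roots).

Discriminant = -11, no real roots (2 complex conjugate roots)


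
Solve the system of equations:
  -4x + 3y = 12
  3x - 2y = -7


Using Cramer's rule:
Determinant D = (-4)(-2) - (3)(3) = 8 - 9 = -1
Dx = (12)(-2) - (-7)(3) = -24 + 21 = -3
Dy = (-4)(-7) - (3)(12) = 28 - 36 = -8
x = Dx/D = -3/-1 = 3
y = Dy/D = -8/-1 = 8

x = 3, y = 8


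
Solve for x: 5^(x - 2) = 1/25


Express both sides with the same base.
1/25 = 5^(-2)
Since the bases match, equate exponents: x - 2 = -2
So x = -2 - (-2) = 0

x = 0


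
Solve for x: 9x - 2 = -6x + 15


Starting with: 9x - 2 = -6x + 15
Move all x terms to left: (9 + 6)x = 15 + 2
Simplify: 15x = 17
Divide both sides by 15: x = 17/15

x = 17/15


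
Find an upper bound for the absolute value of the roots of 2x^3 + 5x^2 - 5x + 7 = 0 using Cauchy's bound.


Cauchy's bound: all roots r satisfy |r| <= 1 + max(|a_i/a_n|) for i = 0,...,n-1
where a_n is the leading coefficient.

Coefficients: [2, 5, -5, 7]
Leading coefficient a_n = 2
Ratios |a_i/a_n|: 5/2, 5/2, 7/2
Maximum ratio: 7/2
Cauchy's bound: |r| <= 1 + 7/2 = 9/2

Upper bound = 9/2


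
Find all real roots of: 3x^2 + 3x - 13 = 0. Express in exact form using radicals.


Using the quadratic formula: x = (-b ± sqrt(b^2 - 4ac)) / (2a)
Here a = 3, b = 3, c = -13
Discriminant = b^2 - 4ac = 3^2 - 4(3)(-13) = 9 + 156 = 165
Since discriminant = 165 > 0, there are two real roots.
x = (-3 ± sqrt(165)) / 6
Numerically: x ≈ 1.6409 or x ≈ -2.6409

x = (-3 + sqrt(165)) / 6 or x = (-3 - sqrt(165)) / 6


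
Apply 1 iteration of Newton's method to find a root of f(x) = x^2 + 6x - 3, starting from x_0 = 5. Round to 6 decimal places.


Newton's method: x_(n+1) = x_n - f(x_n)/f'(x_n)
f(x) = x^2 + 6x - 3
f'(x) = 2x + 6

Iteration 1:
  f(5.000000) = 52.000000
  f'(5.000000) = 16.000000
  x_1 = 5.000000 - (52.000000)/(16.000000) = 1.750000

x_1 = 1.750000


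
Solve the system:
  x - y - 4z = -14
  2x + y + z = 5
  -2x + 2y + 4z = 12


Using Cramer's rule. Expand each determinant along the first row.
D  = 1*[1*4 - 1*2] - (-1)*[2*4 - 1*(-2)] + (-4)*[2*2 - 1*(-2)]
  = 1*(2) - (-1)*(10) + (-4)*(6) = -12
Dx = (-14)*[1*4 - 1*2] - (-1)*[5*4 - 1*12] + (-4)*[5*2 - 1*12]
  = (-14)*(2) - (-1)*(8) + (-4)*(-2) = -12
Dy = 1*[5*4 - 1*12] - (-14)*[2*4 - 1*(-2)] + (-4)*[2*12 - 5*(-2)]
  = 1*(8) - (-14)*(10) + (-4)*(34) = 12
Dz = 1*[1*12 - 5*2] - (-1)*[2*12 - 5*(-2)] + (-14)*[2*2 - 1*(-2)]
  = 1*(2) - (-1)*(34) + (-14)*(6) = -48
x = Dx/D = -12/-12 = 1, y = Dy/D = 12/-12 = -1, z = Dz/D = -48/-12 = 4
Check eq1: (1)(1) + (-1)(-1) + (-4)(4) = -14 = -14 ✓
Check eq2: (2)(1) + (1)(-1) + (1)(4) = 5 = 5 ✓
Check eq3: (-2)(1) + (2)(-1) + (4)(4) = 12 = 12 ✓

x = 1, y = -1, z = 4


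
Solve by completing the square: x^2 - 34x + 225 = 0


Start: x^2 - 34x + 225 = 0
Move constant: x^2 - 34x = -225
Half of -34 is -17, squared is 289
Add 289 to both sides: x^2 - 34x + 289 = 64
(x - 17)^2 = 64
x - 17 = ±8
x = 17 + 8 = 25 or x = 17 - 8 = 9

x = 9, x = 25


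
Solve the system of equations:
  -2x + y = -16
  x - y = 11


Using Cramer's rule:
Determinant D = (-2)(-1) - (1)(1) = 2 - 1 = 1
Dx = (-16)(-1) - (11)(1) = 16 - 11 = 5
Dy = (-2)(11) - (1)(-16) = -22 + 16 = -6
x = Dx/D = 5/1 = 5
y = Dy/D = -6/1 = -6

x = 5, y = -6


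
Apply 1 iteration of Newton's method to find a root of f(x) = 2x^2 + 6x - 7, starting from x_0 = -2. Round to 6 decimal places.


Newton's method: x_(n+1) = x_n - f(x_n)/f'(x_n)
f(x) = 2x^2 + 6x - 7
f'(x) = 4x + 6

Iteration 1:
  f(-2.000000) = -11.000000
  f'(-2.000000) = -2.000000
  x_1 = -2.000000 - (-11.000000)/(-2.000000) = -7.500000

x_1 = -7.500000


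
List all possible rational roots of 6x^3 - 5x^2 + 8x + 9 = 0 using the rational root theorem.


Rational root theorem: possible roots are ±p/q where:
  p divides the constant term (9): p ∈ {1, 3, 9}
  q divides the leading coefficient (6): q ∈ {1, 2, 3, 6}

All possible rational roots: -9, -9/2, -3, -3/2, -1, -1/2, -1/3, -1/6, 1/6, 1/3, 1/2, 1, 3/2, 3, 9/2, 9

-9, -9/2, -3, -3/2, -1, -1/2, -1/3, -1/6, 1/6, 1/3, 1/2, 1, 3/2, 3, 9/2, 9


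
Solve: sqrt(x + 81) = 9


Square both sides: x + 81 = 9^2 = 81
x = 81 - 81 = 0
x = 0
Check: sqrt(1*0 + 81) = sqrt(81) = 9 ✓

x = 0


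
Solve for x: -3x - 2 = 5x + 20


Starting with: -3x - 2 = 5x + 20
Move all x terms to left: (-3 - 5)x = 20 + 2
Simplify: -8x = 22
Divide both sides by -8: x = -11/4

x = -11/4


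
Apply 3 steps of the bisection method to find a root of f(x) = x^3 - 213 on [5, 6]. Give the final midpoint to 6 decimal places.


f(x) = x^3 - 213
f(5) = -88 < 0
f(6) = 3 > 0

Step 1: midpoint = (5.000000 + 6.000000)/2 = 5.500000
  f(5.500000) = -46.625000
  f(mid) < 0, so root is in [5.500000, 6.000000]

Step 2: midpoint = (5.500000 + 6.000000)/2 = 5.750000
  f(5.750000) = -22.890625
  f(mid) < 0, so root is in [5.750000, 6.000000]

Step 3: midpoint = (5.750000 + 6.000000)/2 = 5.875000
  f(5.875000) = -10.220703
  f(mid) < 0, so root is in [5.875000, 6.000000]

midpoint = 5.875000


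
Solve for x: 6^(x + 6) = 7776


Express both sides with the same base.
7776 = 6^5
Since the bases match, equate exponents: x + 6 = 5
So x = 5 - (6) = -1

x = -1


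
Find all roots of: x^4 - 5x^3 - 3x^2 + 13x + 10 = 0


Let p(x) = x^4 - 5x^3 - 3x^2 + 13x + 10. By the rational root theorem (leading coefficient 1), any rational root is an integer divisor of 10: try ±1, ±2, ... in turn.
Test x = 1: value = 16 ≠ 0.
Test x = -1: value = 0 ✓, so (x + 1) is a factor.
Synthetic division by (x + 1): bring down 1; 1(-1) - 5 = -6; (-6)(-1) - 3 = 3; 3(-1) + 13 = 10; 10(-1) + 10 = 0 → quotient x^3 - 6x^2 + 3x + 10, remainder 0.
Continue with the quotient x^3 - 6x^2 + 3x + 10 (candidates must divide 10; re-test x = -1 first in case it repeats).
Test x = -1: value = 0 ✓, so (x + 1) is a factor.
Synthetic division by (x + 1): bring down 1; 1(-1) - 6 = -7; (-7)(-1) + 3 = 10; 10(-1) + 10 = 0 → quotient x^2 - 7x + 10, remainder 0.
Solve the quadratic x^2 - 7x + 10 = 0: discriminant = (-7)^2 - 4(1)(10) = 49 - 40 = 9.
sqrt(9) = 3, so x = (7 ± 3)/2: x = 5 or x = 2.
Collecting all roots found:

x = -1 (multiplicity 2), x = 2, x = 5


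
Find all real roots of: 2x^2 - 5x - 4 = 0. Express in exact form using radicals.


Using the quadratic formula: x = (-b ± sqrt(b^2 - 4ac)) / (2a)
Here a = 2, b = -5, c = -4
Discriminant = b^2 - 4ac = (-5)^2 - 4(2)(-4) = 25 + 32 = 57
Since discriminant = 57 > 0, there are two real roots.
x = (5 ± sqrt(57)) / 4
Numerically: x ≈ 3.1375 or x ≈ -0.6375

x = (5 + sqrt(57)) / 4 or x = (5 - sqrt(57)) / 4


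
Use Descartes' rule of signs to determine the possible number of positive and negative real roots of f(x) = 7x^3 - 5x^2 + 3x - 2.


Descartes' rule of signs:

For positive roots, count sign changes in f(x) = 7x^3 - 5x^2 + 3x - 2:
Signs of coefficients: +, -, +, -
Number of sign changes: 3
Possible positive real roots: 3, 1

For negative roots, examine f(-x) = -7x^3 - 5x^2 - 3x - 2:
Signs of coefficients: -, -, -, -
Number of sign changes: 0
Possible negative real roots: 0

Positive roots: 3 or 1; Negative roots: 0


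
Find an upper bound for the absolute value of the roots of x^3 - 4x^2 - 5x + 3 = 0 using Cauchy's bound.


Cauchy's bound: all roots r satisfy |r| <= 1 + max(|a_i/a_n|) for i = 0,...,n-1
where a_n is the leading coefficient.

Coefficients: [1, -4, -5, 3]
Leading coefficient a_n = 1
Ratios |a_i/a_n|: 4, 5, 3
Maximum ratio: 5
Cauchy's bound: |r| <= 1 + 5 = 6

Upper bound = 6


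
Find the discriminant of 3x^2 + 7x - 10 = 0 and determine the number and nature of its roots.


For ax^2 + bx + c = 0, discriminant D = b^2 - 4ac
Here a = 3, b = 7, c = -10
D = (7)^2 - 4(3)(-10) = 49 + 120 = 169

D = 169 > 0 and is a perfect square (sqrt = 13)
The equation has 2 distinct real rational roots.

Discriminant = 169, 2 distinct real rational roots


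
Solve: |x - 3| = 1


An absolute value equation |expr| = 1 gives two cases:
Case 1: x - 3 = 1
  x = 4, so x = 4
Case 2: x - 3 = -1
  x = 2, so x = 2

x = 2, x = 4


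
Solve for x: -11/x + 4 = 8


Subtract 4 from both sides: -11/x = 4
Multiply both sides by x: -11 = 4 * x
Divide by 4: x = -11/4

x = -11/4


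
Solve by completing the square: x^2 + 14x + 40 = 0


Start: x^2 + 14x + 40 = 0
Move constant: x^2 + 14x = -40
Half of 14 is 7, squared is 49
Add 49 to both sides: x^2 + 14x + 49 = 9
(x + 7)^2 = 9
x + 7 = ±3
x = -7 + 3 = -4 or x = -7 - 3 = -10

x = -10, x = -4


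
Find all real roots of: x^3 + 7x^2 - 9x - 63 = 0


Let p(x) = x^3 + 7x^2 - 9x - 63. By the rational root theorem (leading coefficient 1), any rational root is an integer divisor of 63: try ±1, ±2, ... in turn.
Test x = 1: value = -64 ≠ 0.
Test x = -1: value = -48 ≠ 0.
Test x = 3: value = 0 ✓, so (x - 3) is a factor.
Synthetic division by (x - 3): bring down 1; 1(3) + 7 = 10; 10(3) - 9 = 21; 21(3) - 63 = 0 → quotient x^2 + 10x + 21, remainder 0.
Solve the quadratic x^2 + 10x + 21 = 0: discriminant = 10^2 - 4(1)(21) = 100 - 84 = 16.
sqrt(16) = 4, so x = (-10 ± 4)/2: x = -3 or x = -7.

x = -7, x = -3, x = 3


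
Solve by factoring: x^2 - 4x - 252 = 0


We need two numbers that multiply to -252 and add to -4.
Those numbers are 14 and -18 (since 14 * (-18) = -252 and 14 + (-18) = -4).
So x^2 - 4x - 252 = (x + 14)(x - 18) = 0
Setting each factor to zero: x = -14 or x = 18

x = -14, x = 18


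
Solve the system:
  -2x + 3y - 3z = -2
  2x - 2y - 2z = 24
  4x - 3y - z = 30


Using Cramer's rule. Expand each determinant along the first row.
D  = (-2)*[(-2)*(-1) - (-2)*(-3)] - 3*[2*(-1) - (-2)*4] + (-3)*[2*(-3) - (-2)*4]
  = (-2)*(-4) - 3*(6) + (-3)*(2) = -16
Dx = (-2)*[(-2)*(-1) - (-2)*(-3)] - 3*[24*(-1) - (-2)*30] + (-3)*[24*(-3) - (-2)*30]
  = (-2)*(-4) - 3*(36) + (-3)*(-12) = -64
Dy = (-2)*[24*(-1) - (-2)*30] - (-2)*[2*(-1) - (-2)*4] + (-3)*[2*30 - 24*4]
  = (-2)*(36) - (-2)*(6) + (-3)*(-36) = 48
Dz = (-2)*[(-2)*30 - 24*(-3)] - 3*[2*30 - 24*4] + (-2)*[2*(-3) - (-2)*4]
  = (-2)*(12) - 3*(-36) + (-2)*(2) = 80
x = Dx/D = -64/-16 = 4, y = Dy/D = 48/-16 = -3, z = Dz/D = 80/-16 = -5
Check eq1: (-2)(4) + (3)(-3) + (-3)(-5) = -2 = -2 ✓
Check eq2: (2)(4) + (-2)(-3) + (-2)(-5) = 24 = 24 ✓
Check eq3: (4)(4) + (-3)(-3) + (-1)(-5) = 30 = 30 ✓

x = 4, y = -3, z = -5


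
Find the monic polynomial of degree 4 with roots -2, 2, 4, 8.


A monic polynomial with roots -2, 2, 4, 8 is:
p(x) = (x + 2)(x - 2)(x - 4)(x - 8)
After multiplying by (x + 2): x + 2
After multiplying by (x - 2): x^2 - 4
After multiplying by (x - 4): x^3 - 4x^2 - 4x + 16
After multiplying by (x - 8): x^4 - 12x^3 + 28x^2 + 48x - 128

x^4 - 12x^3 + 28x^2 + 48x - 128


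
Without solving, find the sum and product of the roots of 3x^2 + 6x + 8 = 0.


By Vieta's formulas for ax^2 + bx + c = 0:
  Sum of roots = -b/a
  Product of roots = c/a

Here a = 3, b = 6, c = 8
Sum = -(6)/3 = -2
Product = 8/3 = 8/3

Sum = -2, Product = 8/3


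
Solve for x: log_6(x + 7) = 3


Convert to exponential form: x + 7 = 6^3 = 216
x = 216 - 7 = 209
Check: log_6(209 + 7) = log_6(216) = log_6(216) = 3 ✓

x = 209


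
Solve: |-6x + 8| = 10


An absolute value equation |expr| = 10 gives two cases:
Case 1: -6x + 8 = 10
  -6x = 2, so x = -1/3
Case 2: -6x + 8 = -10
  -6x = -18, so x = 3

x = -1/3, x = 3


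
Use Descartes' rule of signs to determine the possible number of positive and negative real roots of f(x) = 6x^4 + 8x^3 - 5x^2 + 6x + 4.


Descartes' rule of signs:

For positive roots, count sign changes in f(x) = 6x^4 + 8x^3 - 5x^2 + 6x + 4:
Signs of coefficients: +, +, -, +, +
Number of sign changes: 2
Possible positive real roots: 2, 0

For negative roots, examine f(-x) = 6x^4 - 8x^3 - 5x^2 - 6x + 4:
Signs of coefficients: +, -, -, -, +
Number of sign changes: 2
Possible negative real roots: 2, 0

Positive roots: 2 or 0; Negative roots: 2 or 0


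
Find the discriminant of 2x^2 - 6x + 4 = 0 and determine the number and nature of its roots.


For ax^2 + bx + c = 0, discriminant D = b^2 - 4ac
Here a = 2, b = -6, c = 4
D = (-6)^2 - 4(2)(4) = 36 - 32 = 4

D = 4 > 0 and is a perfect square (sqrt = 2)
The equation has 2 distinct real rational roots.

Discriminant = 4, 2 distinct real rational roots


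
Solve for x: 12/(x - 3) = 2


Multiply both sides by (x - 3): 12 = 2(x - 3)
Distribute: 12 = 2x - 6
2x = 12 + 6 = 18
x = 9

x = 9


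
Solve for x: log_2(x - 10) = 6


Convert to exponential form: x - 10 = 2^6 = 64
x = 64 + 10 = 74
Check: log_2(74 - 10) = log_2(64) = log_2(64) = 6 ✓

x = 74


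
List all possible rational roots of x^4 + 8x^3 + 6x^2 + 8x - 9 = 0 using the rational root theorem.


Rational root theorem: possible roots are ±p/q where:
  p divides the constant term (-9): p ∈ {1, 3, 9}
  q divides the leading coefficient (1): q ∈ {1}

All possible rational roots: -9, -3, -1, 1, 3, 9

-9, -3, -1, 1, 3, 9


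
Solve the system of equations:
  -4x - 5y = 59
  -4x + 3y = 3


Using Cramer's rule:
Determinant D = (-4)(3) - (-4)(-5) = -12 - 20 = -32
Dx = (59)(3) - (3)(-5) = 177 + 15 = 192
Dy = (-4)(3) - (-4)(59) = -12 + 236 = 224
x = Dx/D = 192/-32 = -6
y = Dy/D = 224/-32 = -7

x = -6, y = -7


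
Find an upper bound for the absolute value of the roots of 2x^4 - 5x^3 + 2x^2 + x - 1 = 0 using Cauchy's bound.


Cauchy's bound: all roots r satisfy |r| <= 1 + max(|a_i/a_n|) for i = 0,...,n-1
where a_n is the leading coefficient.

Coefficients: [2, -5, 2, 1, -1]
Leading coefficient a_n = 2
Ratios |a_i/a_n|: 5/2, 1, 1/2, 1/2
Maximum ratio: 5/2
Cauchy's bound: |r| <= 1 + 5/2 = 7/2

Upper bound = 7/2


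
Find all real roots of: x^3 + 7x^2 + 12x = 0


The constant term is 0, so x = 0 is a root. Factor out x:
  x(x^2 + 7x + 12) = 0
Solve the quadratic x^2 + 7x + 12 = 0: discriminant = 7^2 - 4(1)(12) = 49 - 48 = 1.
sqrt(1) = 1, so x = (-7 ± 1)/2: x = -3 or x = -4.

x = -4, x = -3, x = 0


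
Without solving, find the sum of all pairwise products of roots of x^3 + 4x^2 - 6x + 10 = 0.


By Vieta's formulas for x^3 + bx^2 + cx + d = 0:
  r1 + r2 + r3 = -b/a = -4
  r1*r2 + r1*r3 + r2*r3 = c/a = -6
  r1*r2*r3 = -d/a = -10


Sum of pairwise products = -6


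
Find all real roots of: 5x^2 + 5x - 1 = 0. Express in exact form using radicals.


Using the quadratic formula: x = (-b ± sqrt(b^2 - 4ac)) / (2a)
Here a = 5, b = 5, c = -1
Discriminant = b^2 - 4ac = 5^2 - 4(5)(-1) = 25 + 20 = 45
Since discriminant = 45 > 0, there are two real roots.
x = (-5 ± 3*sqrt(5)) / 10
Numerically: x ≈ 0.1708 or x ≈ -1.1708

x = (-5 + 3*sqrt(5)) / 10 or x = (-5 - 3*sqrt(5)) / 10


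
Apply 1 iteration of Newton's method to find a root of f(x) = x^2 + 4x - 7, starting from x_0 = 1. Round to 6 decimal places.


Newton's method: x_(n+1) = x_n - f(x_n)/f'(x_n)
f(x) = x^2 + 4x - 7
f'(x) = 2x + 4

Iteration 1:
  f(1.000000) = -2.000000
  f'(1.000000) = 6.000000
  x_1 = 1.000000 - (-2.000000)/(6.000000) = 1.333333

x_1 = 1.333333


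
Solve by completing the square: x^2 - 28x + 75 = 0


Start: x^2 - 28x + 75 = 0
Move constant: x^2 - 28x = -75
Half of -28 is -14, squared is 196
Add 196 to both sides: x^2 - 28x + 196 = 121
(x - 14)^2 = 121
x - 14 = ±11
x = 14 + 11 = 25 or x = 14 - 11 = 3

x = 3, x = 25


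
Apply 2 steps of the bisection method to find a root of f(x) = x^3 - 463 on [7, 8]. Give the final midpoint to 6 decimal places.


f(x) = x^3 - 463
f(7) = -120 < 0
f(8) = 49 > 0

Step 1: midpoint = (7.000000 + 8.000000)/2 = 7.500000
  f(7.500000) = -41.125000
  f(mid) < 0, so root is in [7.500000, 8.000000]

Step 2: midpoint = (7.500000 + 8.000000)/2 = 7.750000
  f(7.750000) = 2.484375
  f(mid) > 0, so root is in [7.500000, 7.750000]

midpoint = 7.750000


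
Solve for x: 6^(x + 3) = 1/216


Express both sides with the same base.
1/216 = 6^(-3)
Since the bases match, equate exponents: x + 3 = -3
So x = -3 - (3) = -6

x = -6


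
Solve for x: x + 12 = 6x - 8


Starting with: x + 12 = 6x - 8
Move all x terms to left: (1 - 6)x = -8 - 12
Simplify: -5x = -20
Divide both sides by -5: x = 4

x = 4


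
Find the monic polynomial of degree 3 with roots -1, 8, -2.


A monic polynomial with roots -1, 8, -2 is:
p(x) = (x + 1)(x - 8)(x + 2)
After multiplying by (x + 1): x + 1
After multiplying by (x - 8): x^2 - 7x - 8
After multiplying by (x + 2): x^3 - 5x^2 - 22x - 16

x^3 - 5x^2 - 22x - 16


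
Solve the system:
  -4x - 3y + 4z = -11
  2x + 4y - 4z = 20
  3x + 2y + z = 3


Using Cramer's rule. Expand each determinant along the first row.
D  = (-4)*[4*1 - (-4)*2] - (-3)*[2*1 - (-4)*3] + 4*[2*2 - 4*3]
  = (-4)*(12) - (-3)*(14) + 4*(-8) = -38
Dx = (-11)*[4*1 - (-4)*2] - (-3)*[20*1 - (-4)*3] + 4*[20*2 - 4*3]
  = (-11)*(12) - (-3)*(32) + 4*(28) = 76
Dy = (-4)*[20*1 - (-4)*3] - (-11)*[2*1 - (-4)*3] + 4*[2*3 - 20*3]
  = (-4)*(32) - (-11)*(14) + 4*(-54) = -190
Dz = (-4)*[4*3 - 20*2] - (-3)*[2*3 - 20*3] + (-11)*[2*2 - 4*3]
  = (-4)*(-28) - (-3)*(-54) + (-11)*(-8) = 38
x = Dx/D = 76/-38 = -2, y = Dy/D = -190/-38 = 5, z = Dz/D = 38/-38 = -1
Check eq1: (-4)(-2) + (-3)(5) + (4)(-1) = -11 = -11 ✓
Check eq2: (2)(-2) + (4)(5) + (-4)(-1) = 20 = 20 ✓
Check eq3: (3)(-2) + (2)(5) + (1)(-1) = 3 = 3 ✓

x = -2, y = 5, z = -1


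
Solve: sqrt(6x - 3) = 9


Square both sides: 6x - 3 = 9^2 = 81
6x = 81 + 3 = 84
x = 14
Check: sqrt(6*14 - 3) = sqrt(81) = 9 ✓

x = 14


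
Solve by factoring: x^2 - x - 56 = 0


We need two numbers that multiply to -56 and add to -1.
Those numbers are -8 and 7 (since (-8) * 7 = -56 and (-8) + 7 = -1).
So x^2 - x - 56 = (x - 8)(x + 7) = 0
Setting each factor to zero: x = 8 or x = -7

x = -7, x = 8


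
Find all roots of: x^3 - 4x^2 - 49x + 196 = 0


Let p(x) = x^3 - 4x^2 - 49x + 196. By the rational root theorem (leading coefficient 1), any rational root is an integer divisor of 196: try ±1, ±2, ... in turn.
Test x = 1: value = 144 ≠ 0.
Test x = -1: value = 240 ≠ 0.
Test x = 2: value = 90 ≠ 0.
Test x = -2: value = 270 ≠ 0.
Test x = 4: value = 0 ✓, so (x - 4) is a factor.
Synthetic division by (x - 4): bring down 1; 1(4) - 4 = 0; 0(4) - 49 = -49; (-49)(4) + 196 = 0 → quotient x^2 - 49, remainder 0.
Solve the quadratic x^2 - 49 = 0: discriminant = 0^2 - 4(1)(-49) = 0 + 196 = 196.
sqrt(196) = 14, so x = (0 ± 14)/2: x = 7 or x = -7.
Collecting all roots found:

x = -7, x = 4, x = 7


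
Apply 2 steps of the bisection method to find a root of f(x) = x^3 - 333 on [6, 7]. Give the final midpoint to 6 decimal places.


f(x) = x^3 - 333
f(6) = -117 < 0
f(7) = 10 > 0

Step 1: midpoint = (6.000000 + 7.000000)/2 = 6.500000
  f(6.500000) = -58.375000
  f(mid) < 0, so root is in [6.500000, 7.000000]

Step 2: midpoint = (6.500000 + 7.000000)/2 = 6.750000
  f(6.750000) = -25.453125
  f(mid) < 0, so root is in [6.750000, 7.000000]

midpoint = 6.750000


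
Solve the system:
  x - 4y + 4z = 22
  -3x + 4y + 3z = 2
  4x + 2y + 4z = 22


Using Cramer's rule. Expand each determinant along the first row.
D  = 1*[4*4 - 3*2] - (-4)*[(-3)*4 - 3*4] + 4*[(-3)*2 - 4*4]
  = 1*(10) - (-4)*(-24) + 4*(-22) = -174
Dx = 22*[4*4 - 3*2] - (-4)*[2*4 - 3*22] + 4*[2*2 - 4*22]
  = 22*(10) - (-4)*(-58) + 4*(-84) = -348
Dy = 1*[2*4 - 3*22] - 22*[(-3)*4 - 3*4] + 4*[(-3)*22 - 2*4]
  = 1*(-58) - 22*(-24) + 4*(-74) = 174
Dz = 1*[4*22 - 2*2] - (-4)*[(-3)*22 - 2*4] + 22*[(-3)*2 - 4*4]
  = 1*(84) - (-4)*(-74) + 22*(-22) = -696
x = Dx/D = -348/-174 = 2, y = Dy/D = 174/-174 = -1, z = Dz/D = -696/-174 = 4
Check eq1: (1)(2) + (-4)(-1) + (4)(4) = 22 = 22 ✓
Check eq2: (-3)(2) + (4)(-1) + (3)(4) = 2 = 2 ✓
Check eq3: (4)(2) + (2)(-1) + (4)(4) = 22 = 22 ✓

x = 2, y = -1, z = 4
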